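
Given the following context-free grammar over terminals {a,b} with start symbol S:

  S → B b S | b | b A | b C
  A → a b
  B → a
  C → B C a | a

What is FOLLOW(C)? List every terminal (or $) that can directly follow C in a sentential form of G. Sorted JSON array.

Compute FIRST by fixpoint:
[1]
  A via A→a b: +{a}
  B via B→a: +{a}
  C via C→B C a: +{a}
  S via S→B b S: +{a}
  S via S→b: +{b}
  FIRST[S]={a,b}  FIRST[A]={a}  FIRST[B]={a}  FIRST[C]={a}
[2] (no change)
  FIRST[S]={a,b}  FIRST[A]={a}  FIRST[B]={a}  FIRST[C]={a}

Compute FOLLOW by fixpoint:
seed FOLLOW(S) with $
round 1:
  C→B C a: FOLLOW(B) ⊇ FIRST(C) = {a}; new: +{a}
  C→B C a: FOLLOW(C) ⊇ FIRST(a) = {a}; new: +{a}
  S→B b S: FOLLOW(B) ⊇ FIRST(b) = {b}; new: +{b}
  S→b A: FOLLOW(A) ⊇ FOLLOW(S) ⊇ {$}; new: +{$}
  S→b C: FOLLOW(C) ⊇ FOLLOW(S) ⊇ {$}; new: +{$}
  FOLLOW[S]={$}  FOLLOW[A]={$}  FOLLOW[B]={a,b}  FOLLOW[C]={$,a}
round 2: (stable)
  FOLLOW[S]={$}  FOLLOW[A]={$}  FOLLOW[B]={a,b}  FOLLOW[C]={$,a}

FOLLOW(C) = ["$", "a"]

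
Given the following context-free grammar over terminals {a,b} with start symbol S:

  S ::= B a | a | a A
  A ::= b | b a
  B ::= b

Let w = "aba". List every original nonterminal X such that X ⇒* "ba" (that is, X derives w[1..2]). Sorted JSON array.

CNF form of G:
  S -> B T1 | T1 A | a
  A -> T0 T1 | b
  B -> b
  T0 -> b
  T1 -> a

Fill CYK table bottom-up — only the sub-triangle for w[1..2]:
  T[1,1] 'b' = {A,B,T0}  orig:{A,B}
  T[2,2] 'a' = {S,T1}  orig:{S}
  T[1,2] 'ba' = {A,S}

Original NTs in T[1,2] deriving "ba": ["A", "S"]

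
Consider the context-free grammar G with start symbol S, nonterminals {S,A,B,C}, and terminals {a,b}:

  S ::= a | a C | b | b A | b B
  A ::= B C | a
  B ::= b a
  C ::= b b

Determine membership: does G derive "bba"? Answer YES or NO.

Convert to CNF:
  S -> T0 A | T0 B | T1 C | a | b
  A -> B C | a
  B -> T0 T1
  C -> T0 T0
  T0 -> b
  T1 -> a

CYK fill:
  cell(0,0) b: {S,T0}  orig:{S}
  cell(1,1) b: {S,T0}  orig:{S}
  cell(2,2) a: {A,S,T1}  orig:{A,S}
  cell(0,1) bb: {C}
  cell(1,2) ba: {B,S}
  cell(0,2) bba: {S}

S ∈ T[0,2] ⇒ YES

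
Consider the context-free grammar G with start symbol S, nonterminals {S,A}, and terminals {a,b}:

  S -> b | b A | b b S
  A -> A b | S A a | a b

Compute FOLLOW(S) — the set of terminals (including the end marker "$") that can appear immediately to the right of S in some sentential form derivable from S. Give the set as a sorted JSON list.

FIRST iteration:
round 1:
  A via A→a b: +{a}
  S via S→b: +{b}
  FIRST[S]={b}  FIRST[A]={a}
round 2:
  A via A→S A a: +{b}
  FIRST[S]={b}  FIRST[A]={a,b}
round 3: (no change)
  FIRST[S]={b}  FIRST[A]={a,b}

FOLLOW iteration:
initialize: $ ∈ FOLLOW(S)
pass 1:
  A→A b: FOLLOW(A) ⊇ FIRST(b) = {b}; new: +{b}
  A→S A a: FOLLOW(S) ⊇ FIRST(A) = {a,b}; new: +{a,b}
  A→S A a: FOLLOW(A) ⊇ FIRST(a) = {a}; new: +{a}
  S→b A: FOLLOW(A) ⊇ FOLLOW(S) ⊇ {$,a,b}; new: +{$}
  FOLLOW(S)={$,a,b}  FOLLOW(A)={$,a,b}
pass 2: (no change)
  FOLLOW(S)={$,a,b}  FOLLOW(A)={$,a,b}

FOLLOW(S) = ["$", "a", "b"]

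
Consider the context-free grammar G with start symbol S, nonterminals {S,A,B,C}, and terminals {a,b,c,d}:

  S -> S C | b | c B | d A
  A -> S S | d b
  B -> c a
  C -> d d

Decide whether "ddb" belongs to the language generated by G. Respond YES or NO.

Convert to CNF:
  S -> S C | T0 A | T2 B | b
  A -> S S | T0 T1
  B -> T2 T3
  C -> T0 T0
  T0 -> d
  T1 -> b
  T2 -> c
  T3 -> a

Fill CYK table bottom-up:
  [0..0]={T0}  "d"  orig:{}
  [1..1]={T0}  "d"  orig:{}
  [2..2]={S,T1}  "b"  orig:{S}
  [0..1]={C}  "dd"
  [1..2]={A}  "db"
  [0..2]={S}  "ddb"

S ∈ T[0,2] ⇒ YES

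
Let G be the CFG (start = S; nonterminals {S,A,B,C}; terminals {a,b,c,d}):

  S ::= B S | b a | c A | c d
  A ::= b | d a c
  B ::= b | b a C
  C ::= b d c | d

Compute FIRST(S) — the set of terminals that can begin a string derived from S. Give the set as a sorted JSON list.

FIRST sets, iterate to fixpoint:
round 1:
  A via A→b: +{b}
  A via A→d a c: +{d}
  B via B→b: +{b}
  C via C→b d c: +{b}
  C via C→d: +{d}
  S via S→B S: +{b}
  S via S→c A: +{c}
  S: {b,c}  A: {b,d}  B: {b}  C: {b,d}
round 2: (stable)
  S: {b,c}  A: {b,d}  B: {b}  C: {b,d}

FIRST(S) = ["b", "c"]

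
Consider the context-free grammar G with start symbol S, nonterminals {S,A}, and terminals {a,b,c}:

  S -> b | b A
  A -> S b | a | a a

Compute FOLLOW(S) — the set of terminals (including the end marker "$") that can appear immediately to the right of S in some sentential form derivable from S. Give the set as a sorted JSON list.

FIRST sets, iterate to fixpoint:
[1]
  A via A→a: +{a}
  S via S→b: +{b}
  FIRST[S]={b}  FIRST[A]={a}
[2]
  A via A→S b: +{b}
  FIRST[S]={b}  FIRST[A]={a,b}
[3] — fixpoint
  FIRST[S]={b}  FIRST[A]={a,b}

FOLLOW iteration:
initialize: $ ∈ FOLLOW(S)
[1]
  A→S b: FOLLOW(S) ⊇ FIRST(b) = {b}; new: +{b}
  S→b A: FOLLOW(A) ⊇ FOLLOW(S) ⊇ {$,b}; new: +{$,b}
  FOLLOW[S]={$,b}  FOLLOW[A]={$,b}
[2] — fixpoint
  FOLLOW[S]={$,b}  FOLLOW[A]={$,b}

FOLLOW(S) = ["$", "b"]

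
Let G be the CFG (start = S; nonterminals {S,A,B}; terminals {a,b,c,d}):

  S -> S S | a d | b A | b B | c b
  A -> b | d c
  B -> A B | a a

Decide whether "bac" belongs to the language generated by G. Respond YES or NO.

CNF form of G:
  S -> S S | T1 T3 | T2 T0 | T3 A | T3 B
  A -> T0 T1 | b
  B -> A B | T2 T2
  T0 -> d
  T1 -> c
  T2 -> a
  T3 -> b

Fill CYK table bottom-up:
  [0..0]={A,T3}  "b"  orig:{A}
  [1..1]={T2}  "a"  orig:{}
  [2..2]={T1}  "c"  orig:{}
  [0..1]=∅  "ba"
  [1..2]=∅  "ac"
  [0..2]=∅  "bac"

S ∉ T[0,2] ⇒ NO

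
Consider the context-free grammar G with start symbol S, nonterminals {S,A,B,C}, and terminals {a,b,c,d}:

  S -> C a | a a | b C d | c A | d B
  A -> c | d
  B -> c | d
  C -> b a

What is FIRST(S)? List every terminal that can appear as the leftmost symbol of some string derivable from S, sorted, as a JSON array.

Compute FIRST by fixpoint:
[1]
  A via A→c: +{c}
  A via A→d: +{d}
  B via B→c: +{c}
  B via B→d: +{d}
  C via C→b a: +{b}
  S via S→C a: +{b}
  S via S→a a: +{a}
  S via S→c A: +{c}
  S via S→d B: +{d}
  FIRST[S]={a,b,c,d}  FIRST[A]={c,d}  FIRST[B]={c,d}  FIRST[C]={b}
[2] done
  FIRST[S]={a,b,c,d}  FIRST[A]={c,d}  FIRST[B]={c,d}  FIRST[C]={b}

FIRST(S) = ["a", "b", "c", "d"]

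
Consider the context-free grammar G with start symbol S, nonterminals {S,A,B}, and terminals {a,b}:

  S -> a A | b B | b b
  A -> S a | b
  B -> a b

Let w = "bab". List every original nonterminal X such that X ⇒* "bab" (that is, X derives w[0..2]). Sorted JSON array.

CNF form of G:
  S -> T0 A | T1 B | T1 T1
  A -> S T0 | b
  B -> T0 T1
  T0 -> a
  T1 -> b

CYK fill (cells [i..j] with 0 ≤ i ≤ j ≤ 2 only):
  cell(0,0) b: {A,T1}  orig:{A}
  cell(1,1) a: {T0}  orig:{}
  cell(2,2) b: {A,T1}  orig:{A}
  cell(0,1) ba: ∅
  cell(1,2) ab: {B,S}
  cell(0,2) bab: {S}

Original NTs in T[0,2] deriving "bab": ["S"]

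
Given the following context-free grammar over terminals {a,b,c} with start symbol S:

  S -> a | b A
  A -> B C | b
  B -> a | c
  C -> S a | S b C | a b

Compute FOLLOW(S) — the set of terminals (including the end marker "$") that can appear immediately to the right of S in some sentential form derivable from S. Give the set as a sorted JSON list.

FIRST sets, iterate to fixpoint:
pass 1:
  A via A→b: +{b}
  B via B→a: +{a}
  B via B→c: +{c}
  C via C→a b: +{a}
  S via S→a: +{a}
  S via S→b A: +{b}
  FIRST[S]={a,b}  FIRST[A]={b}  FIRST[B]={a,c}  FIRST[C]={a}
pass 2:
  A via A→B C: +{a,c}
  C via C→S a: +{b}
  FIRST[S]={a,b}  FIRST[A]={a,b,c}  FIRST[B]={a,c}  FIRST[C]={a,b}
pass 3: (stable)
  FIRST[S]={a,b}  FIRST[A]={a,b,c}  FIRST[B]={a,c}  FIRST[C]={a,b}

FOLLOW sets:
FOLLOW(S) := {$}
[1]
  A→B C: FOLLOW(B) ⊇ FIRST(C) = {a,b}; new: +{a,b}
  C→S a: FOLLOW(S) ⊇ FIRST(a) = {a}; new: +{a}
  C→S b C: FOLLOW(S) ⊇ FIRST(b) = {b}; new: +{b}
  S→b A: FOLLOW(A) ⊇ FOLLOW(S) ⊇ {$,a,b}; new: +{$,a,b}
  FOLLOW[S]={$,a,b}  FOLLOW[A]={$,a,b}  FOLLOW[B]={a,b}  FOLLOW[C]={}
[2]
  A→B C: FOLLOW(C) ⊇ FOLLOW(A) ⊇ {$,a,b}; new: +{$,a,b}
  FOLLOW[S]={$,a,b}  FOLLOW[A]={$,a,b}  FOLLOW[B]={a,b}  FOLLOW[C]={$,a,b}
[3] (stable)
  FOLLOW[S]={$,a,b}  FOLLOW[A]={$,a,b}  FOLLOW[B]={a,b}  FOLLOW[C]={$,a,b}

FOLLOW(S) = ["$", "a", "b"]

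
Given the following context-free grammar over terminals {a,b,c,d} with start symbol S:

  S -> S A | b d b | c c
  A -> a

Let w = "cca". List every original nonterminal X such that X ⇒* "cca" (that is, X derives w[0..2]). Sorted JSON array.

CNF form of G:
  S -> S A | T0 X3 | T2 T2
  A -> a
  T0 -> b
  T1 -> d
  T2 -> c
  X3 -> T1 T0

Fill CYK table bottom-up (cells [i..j] with 0 ≤ i ≤ j ≤ 2 only):
  T[0,0] 'c' = {T2}  orig:{}
  T[1,1] 'c' = {T2}  orig:{}
  T[2,2] 'a' = {A}
  T[0,1] 'cc' = {S}
  T[1,2] 'ca' = ∅
  T[0,2] 'cca' = {S}

Original NTs in T[0,2] deriving "cca": ["S"]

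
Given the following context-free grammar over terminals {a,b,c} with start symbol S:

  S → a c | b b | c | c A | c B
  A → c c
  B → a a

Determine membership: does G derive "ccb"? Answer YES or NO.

CNF form of G:
  S -> T0 A | T0 B | T1 T0 | T2 T2 | c
  A -> T0 T0
  B -> T1 T1
  T0 -> c
  T1 -> a
  T2 -> b

CYK table (by increasing span):
  T[0,0] 'c' = {S,T0}  orig:{S}
  T[1,1] 'c' = {S,T0}  orig:{S}
  T[2,2] 'b' = {T2}  orig:{}
  T[0,1] 'cc' = {A}
  T[1,2] 'cb' = ∅
  T[0,2] 'ccb' = ∅

S ∉ T[0,2] ⇒ NO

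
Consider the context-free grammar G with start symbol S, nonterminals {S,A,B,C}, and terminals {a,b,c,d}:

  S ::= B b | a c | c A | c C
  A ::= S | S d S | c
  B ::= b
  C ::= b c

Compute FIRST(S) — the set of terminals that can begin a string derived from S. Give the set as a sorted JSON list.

Compute FIRST by fixpoint:
pass 1:
  A via A→c: +{c}
  B via B→b: +{b}
  C via C→b c: +{b}
  S via S→B b: +{b}
  S via S→a c: +{a}
  S via S→c A: +{c}
  S: {a,b,c}  A: {c}  B: {b}  C: {b}
pass 2:
  A via A→S: +{a,b}
  S: {a,b,c}  A: {a,b,c}  B: {b}  C: {b}
pass 3: — fixpoint
  S: {a,b,c}  A: {a,b,c}  B: {b}  C: {b}

FIRST(S) = ["a", "b", "c"]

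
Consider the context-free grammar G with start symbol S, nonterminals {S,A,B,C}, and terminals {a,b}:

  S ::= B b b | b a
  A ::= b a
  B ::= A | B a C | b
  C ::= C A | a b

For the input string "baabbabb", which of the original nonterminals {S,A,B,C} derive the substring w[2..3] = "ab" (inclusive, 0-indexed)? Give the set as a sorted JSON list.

CNF form of G:
  S -> B X3 | T0 T1
  A -> T0 T1
  B -> B X2 | T0 T1 | b
  C -> C A | T1 T0
  T0 -> b
  T1 -> a
  X2 -> T1 C
  X3 -> T0 T0

CYK fill (cells [i..j] with 2 ≤ i ≤ j ≤ 3 only):
  [2..2]={T1}  "a"  orig:{}
  [3..3]={B,T0}  "b"  orig:{B}
  [2..3]={C}  "ab"

Original NTs in T[2,3] deriving "ab": ["C"]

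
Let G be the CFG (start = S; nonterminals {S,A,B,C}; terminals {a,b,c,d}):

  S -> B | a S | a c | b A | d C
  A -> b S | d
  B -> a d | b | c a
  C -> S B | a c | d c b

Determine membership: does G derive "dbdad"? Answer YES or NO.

Convert to CNF:
  S -> T0 A | T1 S | T1 T2 | T1 T3 | T2 C | T3 T1 | b
  A -> T0 S | d
  B -> T1 T2 | T3 T1 | b
  C -> S B | T1 T3 | T2 X4
  T0 -> b
  T1 -> a
  T2 -> d
  T3 -> c
  X4 -> T3 T0

CYK table (by increasing span):
  T[0,0] 'd' = {A,T2}  orig:{A}
  T[1,1] 'b' = {B,S,T0}  orig:{B,S}
  T[2,2] 'd' = {A,T2}  orig:{A}
  T[3,3] 'a' = {T1}  orig:{}
  T[4,4] 'd' = {A,T2}  orig:{A}
  T[0,1] 'db' = ∅
  T[1,2] 'bd' = {S}
  T[2,3] 'da' = ∅
  T[3,4] 'ad' = {B,S}
  T[0,2] 'dbd' = ∅
  T[1,3] 'bda' = ∅
  T[2,4] 'dad' = ∅
  T[0,3] 'dbda' = ∅
  T[1,4] 'bdad' = {C}
  T[0,4] 'dbdad' = {S}

S ∈ T[0,4] ⇒ YES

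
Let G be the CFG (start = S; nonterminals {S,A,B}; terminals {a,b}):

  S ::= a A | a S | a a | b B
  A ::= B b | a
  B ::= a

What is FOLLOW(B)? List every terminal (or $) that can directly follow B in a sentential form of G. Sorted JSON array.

FIRST iteration:
round 1:
  A via A→a: +{a}
  B via B→a: +{a}
  S via S→a A: +{a}
  S via S→b B: +{b}
  S: {a,b}  A: {a}  B: {a}
round 2: (no change)
  S: {a,b}  A: {a}  B: {a}

Compute FOLLOW by fixpoint:
seed FOLLOW(S) with $
pass 1:
  A→B b: FOLLOW(B) ⊇ FIRST(b) = {b}; new: +{b}
  S→a A: FOLLOW(A) ⊇ FOLLOW(S) ⊇ {$}; new: +{$}
  S→b B: FOLLOW(B) ⊇ FOLLOW(S) ⊇ {$}; new: +{$}
  S: {$}  A: {$}  B: {$,b}
pass 2: done
  S: {$}  A: {$}  B: {$,b}

FOLLOW(B) = ["$", "b"]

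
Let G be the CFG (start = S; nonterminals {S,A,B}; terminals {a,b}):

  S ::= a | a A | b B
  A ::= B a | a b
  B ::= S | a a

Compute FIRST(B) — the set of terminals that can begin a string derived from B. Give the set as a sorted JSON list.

Compute FIRST by fixpoint:
pass 1:
  A via A→a b: +{a}
  B via B→a a: +{a}
  S via S→a: +{a}
  S via S→b B: +{b}
  FIRST(S)={a,b}  FIRST(A)={a}  FIRST(B)={a}
pass 2:
  B via B→S: +{b}
  FIRST(S)={a,b}  FIRST(A)={a}  FIRST(B)={a,b}
pass 3:
  A via A→B a: +{b}
  FIRST(S)={a,b}  FIRST(A)={a,b}  FIRST(B)={a,b}
pass 4: (stable)
  FIRST(S)={a,b}  FIRST(A)={a,b}  FIRST(B)={a,b}

FIRST(B) = ["a", "b"]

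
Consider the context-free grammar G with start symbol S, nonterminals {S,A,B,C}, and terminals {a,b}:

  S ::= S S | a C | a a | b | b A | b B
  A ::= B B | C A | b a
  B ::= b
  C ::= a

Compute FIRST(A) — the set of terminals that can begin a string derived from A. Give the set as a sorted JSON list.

FIRST sets, iterate to fixpoint:
round 1:
  A via A→b a: +{b}
  B via B→b: +{b}
  C via C→a: +{a}
  S via S→a C: +{a}
  S via S→b: +{b}
  S: {a,b}  A: {b}  B: {b}  C: {a}
round 2:
  A via A→C A: +{a}
  S: {a,b}  A: {a,b}  B: {b}  C: {a}
round 3: — fixpoint
  S: {a,b}  A: {a,b}  B: {b}  C: {a}

FIRST(A) = ["a", "b"]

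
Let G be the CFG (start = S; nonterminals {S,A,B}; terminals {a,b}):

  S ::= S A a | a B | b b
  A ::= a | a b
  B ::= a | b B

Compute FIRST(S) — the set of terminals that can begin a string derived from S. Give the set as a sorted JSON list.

FIRST sets, iterate to fixpoint:
round 1:
  A via A→a: +{a}
  B via B→a: +{a}
  B via B→b B: +{b}
  S via S→a B: +{a}
  S via S→b b: +{b}
  S: {a,b}  A: {a}  B: {a,b}
round 2: — fixpoint
  S: {a,b}  A: {a}  B: {a,b}

FIRST(S) = ["a", "b"]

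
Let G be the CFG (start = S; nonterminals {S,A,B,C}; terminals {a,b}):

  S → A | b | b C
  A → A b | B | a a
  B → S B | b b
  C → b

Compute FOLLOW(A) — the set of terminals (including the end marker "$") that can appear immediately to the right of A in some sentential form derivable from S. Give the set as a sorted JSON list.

Compute FIRST by fixpoint:
pass 1:
  A via A→a a: +{a}
  B via B→b b: +{b}
  C via C→b: +{b}
  S via S→A: +{a}
  S via S→b: +{b}
  FIRST[S]={a,b}  FIRST[A]={a}  FIRST[B]={b}  FIRST[C]={b}
pass 2:
  A via A→B: +{b}
  B via B→S B: +{a}
  FIRST[S]={a,b}  FIRST[A]={a,b}  FIRST[B]={a,b}  FIRST[C]={b}
pass 3: done
  FIRST[S]={a,b}  FIRST[A]={a,b}  FIRST[B]={a,b}  FIRST[C]={b}

FOLLOW sets:
initialize: $ ∈ FOLLOW(S)
iter 1:
  A→A b: FOLLOW(A) ⊇ FIRST(b) = {b}; new: +{b}
  A→B: FOLLOW(B) ⊇ FOLLOW(A) ⊇ {b}; new: +{b}
  B→S B: FOLLOW(S) ⊇ FIRST(B) = {a,b}; new: +{a,b}
  S→A: FOLLOW(A) ⊇ FOLLOW(S) ⊇ {$,a,b}; new: +{$,a}
  S→b C: FOLLOW(C) ⊇ FOLLOW(S) ⊇ {$,a,b}; new: +{$,a,b}
  S: {$,a,b}  A: {$,a,b}  B: {b}  C: {$,a,b}
iter 2:
  A→B: FOLLOW(B) ⊇ FOLLOW(A) ⊇ {$,a,b}; new: +{$,a}
  S: {$,a,b}  A: {$,a,b}  B: {$,a,b}  C: {$,a,b}
iter 3: (stable)
  S: {$,a,b}  A: {$,a,b}  B: {$,a,b}  C: {$,a,b}

FOLLOW(A) = ["$", "a", "b"]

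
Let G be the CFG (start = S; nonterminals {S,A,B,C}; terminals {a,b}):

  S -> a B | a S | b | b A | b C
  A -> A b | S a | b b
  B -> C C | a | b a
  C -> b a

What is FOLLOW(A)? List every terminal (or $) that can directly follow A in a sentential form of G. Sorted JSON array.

FIRST sets, iterate to fixpoint:
[1]
  A via A→b b: +{b}
  B via B→a: +{a}
  B via B→b a: +{b}
  C via C→b a: +{b}
  S via S→a B: +{a}
  S via S→b: +{b}
  FIRST[S]={a,b}  FIRST[A]={b}  FIRST[B]={a,b}  FIRST[C]={b}
[2]
  A via A→S a: +{a}
  FIRST[S]={a,b}  FIRST[A]={a,b}  FIRST[B]={a,b}  FIRST[C]={b}
[3] done
  FIRST[S]={a,b}  FIRST[A]={a,b}  FIRST[B]={a,b}  FIRST[C]={b}

FOLLOW sets:
FOLLOW(S) := {$}
[1]
  A→A b: FOLLOW(A) ⊇ FIRST(b) = {b}; new: +{b}
  A→S a: FOLLOW(S) ⊇ FIRST(a) = {a}; new: +{a}
  B→C C: FOLLOW(C) ⊇ FIRST(C) = {b}; new: +{b}
  S→a B: FOLLOW(B) ⊇ FOLLOW(S) ⊇ {$,a}; new: +{$,a}
  S→b A: FOLLOW(A) ⊇ FOLLOW(S) ⊇ {$,a}; new: +{$,a}
  S→b C: FOLLOW(C) ⊇ FOLLOW(S) ⊇ {$,a}; new: +{$,a}
  FOLLOW[S]={$,a}  FOLLOW[A]={$,a,b}  FOLLOW[B]={$,a}  FOLLOW[C]={$,a,b}
[2] (no change)
  FOLLOW[S]={$,a}  FOLLOW[A]={$,a,b}  FOLLOW[B]={$,a}  FOLLOW[C]={$,a,b}

FOLLOW(A) = ["$", "a", "b"]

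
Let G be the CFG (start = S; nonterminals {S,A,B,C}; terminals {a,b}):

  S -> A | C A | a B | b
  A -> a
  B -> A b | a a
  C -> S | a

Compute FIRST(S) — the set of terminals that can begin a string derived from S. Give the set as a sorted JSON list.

Compute FIRST by fixpoint:
[1]
  A via A→a: +{a}
  B via B→A b: +{a}
  C via C→a: +{a}
  S via S→A: +{a}
  S via S→b: +{b}
  FIRST(S)={a,b}  FIRST(A)={a}  FIRST(B)={a}  FIRST(C)={a}
[2]
  C via C→S: +{b}
  FIRST(S)={a,b}  FIRST(A)={a}  FIRST(B)={a}  FIRST(C)={a,b}
[3] — fixpoint
  FIRST(S)={a,b}  FIRST(A)={a}  FIRST(B)={a}  FIRST(C)={a,b}

FIRST(S) = ["a", "b"]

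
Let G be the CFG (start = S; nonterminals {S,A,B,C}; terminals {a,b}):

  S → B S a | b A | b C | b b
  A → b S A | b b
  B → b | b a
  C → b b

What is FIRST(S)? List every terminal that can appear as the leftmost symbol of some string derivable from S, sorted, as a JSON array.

FIRST iteration:
round 1:
  A via A→b S A: +{b}
  B via B→b: +{b}
  C via C→b b: +{b}
  S via S→B S a: +{b}
  S: {b}  A: {b}  B: {b}  C: {b}
round 2: done
  S: {b}  A: {b}  B: {b}  C: {b}

FIRST(S) = ["b"]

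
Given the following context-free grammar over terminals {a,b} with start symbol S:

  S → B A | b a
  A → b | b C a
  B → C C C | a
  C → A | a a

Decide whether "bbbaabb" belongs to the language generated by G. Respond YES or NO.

CNF form of G:
  S -> B A | T0 T1
  A -> T0 X2 | b
  B -> C X3 | a
  C -> T0 X4 | T1 T1 | b
  T0 -> b
  T1 -> a
  X2 -> C T1
  X3 -> C C
  X4 -> C T1

Fill CYK table bottom-up:
  [0..0]={A,C,T0}  "b"  orig:{A,C}
  [1..1]={A,C,T0}  "b"  orig:{A,C}
  [2..2]={A,C,T0}  "b"  orig:{A,C}
  [3..3]={B,T1}  "a"  orig:{B}
  [4..4]={B,T1}  "a"  orig:{B}
  [5..5]={A,C,T0}  "b"  orig:{A,C}
  [6..6]={A,C,T0}  "b"  orig:{A,C}
  [0..1]={X3}  "bb"  orig:{}
  [1..2]={X3}  "bb"  orig:{}
  [2..3]={S,X2,X4}  "ba"  orig:{S}
  [3..4]={C}  "aa"
  [4..5]={S}  "ab"
  [5..6]={X3}  "bb"  orig:{}
  [0..2]={B}  "bbb"
  [1..3]={A,C}  "bba"
  [2..4]={X3}  "baa"  orig:{}
  [3..5]={X3}  "aab"  orig:{}
  [4..6]=∅  "abb"
  [0..3]={X3}  "bbba"  orig:{}
  [1..4]={B,X2,X4}  "bbaa"  orig:{B}
  [2..5]={B}  "baab"
  [3..6]={B}  "aabb"
  [0..4]={A,C}  "bbbaa"
  [1..5]={S}  "bbaab"
  [2..6]={S}  "baabb"
  [0..5]={X3}  "bbbaab"  orig:{}
  [1..6]=∅  "bbaabb"
  [0..6]={B}  "bbbaabb"

S ∉ T[0,6] ⇒ NO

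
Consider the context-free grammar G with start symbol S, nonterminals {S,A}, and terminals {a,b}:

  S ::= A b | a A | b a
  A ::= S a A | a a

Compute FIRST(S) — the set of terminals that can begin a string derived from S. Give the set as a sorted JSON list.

FIRST sets, iterate to fixpoint:
pass 1:
  A via A→a a: +{a}
  S via S→A b: +{a}
  S via S→b a: +{b}
  S: {a,b}  A: {a}
pass 2:
  A via A→S a A: +{b}
  S: {a,b}  A: {a,b}
pass 3: (no change)
  S: {a,b}  A: {a,b}

FIRST(S) = ["a", "b"]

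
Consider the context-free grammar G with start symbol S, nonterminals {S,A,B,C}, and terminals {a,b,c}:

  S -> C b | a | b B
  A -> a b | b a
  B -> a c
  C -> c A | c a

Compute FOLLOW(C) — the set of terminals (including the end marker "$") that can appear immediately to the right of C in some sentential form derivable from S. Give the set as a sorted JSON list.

Compute FIRST by fixpoint:
[1]
  A via A→a b: +{a}
  A via A→b a: +{b}
  B via B→a c: +{a}
  C via C→c A: +{c}
  S via S→C b: +{c}
  S via S→a: +{a}
  S via S→b B: +{b}
  FIRST(S)={a,b,c}  FIRST(A)={a,b}  FIRST(B)={a}  FIRST(C)={c}
[2] (stable)
  FIRST(S)={a,b,c}  FIRST(A)={a,b}  FIRST(B)={a}  FIRST(C)={c}

Compute FOLLOW by fixpoint:
FOLLOW(S) := {$}
[1]
  S→C b: FOLLOW(C) ⊇ FIRST(b) = {b}; new: +{b}
  S→b B: FOLLOW(B) ⊇ FOLLOW(S) ⊇ {$}; new: +{$}
  FOLLOW[S]={$}  FOLLOW[A]={}  FOLLOW[B]={$}  FOLLOW[C]={b}
[2]
  C→c A: FOLLOW(A) ⊇ FOLLOW(C) ⊇ {b}; new: +{b}
  FOLLOW[S]={$}  FOLLOW[A]={b}  FOLLOW[B]={$}  FOLLOW[C]={b}
[3] — fixpoint
  FOLLOW[S]={$}  FOLLOW[A]={b}  FOLLOW[B]={$}  FOLLOW[C]={b}

FOLLOW(C) = ["b"]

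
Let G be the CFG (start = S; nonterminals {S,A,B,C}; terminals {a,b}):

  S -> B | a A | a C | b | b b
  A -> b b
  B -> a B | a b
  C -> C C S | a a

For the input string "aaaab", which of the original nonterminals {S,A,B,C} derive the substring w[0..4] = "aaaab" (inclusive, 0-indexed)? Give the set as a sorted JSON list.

CNF form of G:
  S -> T0 T0 | T1 A | T1 B | T1 C | T1 T0 | b
  A -> T0 T0
  B -> T1 B | T1 T0
  C -> C X2 | T1 T1
  T0 -> b
  T1 -> a
  X2 -> C S

Fill CYK table bottom-up (cells [i..j] with 0 ≤ i ≤ j ≤ 4 only):
  cell(0,0) a: {T1}  orig:{}
  cell(1,1) a: {T1}  orig:{}
  cell(2,2) a: {T1}  orig:{}
  cell(3,3) a: {T1}  orig:{}
  cell(4,4) b: {S,T0}  orig:{S}
  cell(0,1) aa: {C}
  cell(1,2) aa: {C}
  cell(2,3) aa: {C}
  cell(3,4) ab: {B,S}
  cell(0,2) aaa: {S}
  cell(1,3) aaa: {S}
  cell(2,4) aab: {B,S,X2}  orig:{B,S}
  cell(0,3) aaaa: ∅
  cell(1,4) aaab: {B,S,X2}  orig:{B,S}
  cell(0,4) aaaab: {B,C,S,X2}  orig:{B,C,S}

Original NTs in T[0,4] deriving "aaaab": ["B", "C", "S"]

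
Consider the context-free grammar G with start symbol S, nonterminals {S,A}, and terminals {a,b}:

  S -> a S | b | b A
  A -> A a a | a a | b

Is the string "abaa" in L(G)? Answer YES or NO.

Convert to CNF:
  S -> T0 S | T1 A | b
  A -> A X2 | T0 T0 | b
  T0 -> a
  T1 -> b
  X2 -> T0 T0

CYK table (by increasing span):
  cell(0,0) a: {T0}  orig:{}
  cell(1,1) b: {A,S,T1}  orig:{A,S}
  cell(2,2) a: {T0}  orig:{}
  cell(3,3) a: {T0}  orig:{}
  cell(0,1) ab: {S}
  cell(1,2) ba: ∅
  cell(2,3) aa: {A,X2}  orig:{A}
  cell(0,2) aba: ∅
  cell(1,3) baa: {A,S}
  cell(0,3) abaa: {S}

S ∈ T[0,3] ⇒ YES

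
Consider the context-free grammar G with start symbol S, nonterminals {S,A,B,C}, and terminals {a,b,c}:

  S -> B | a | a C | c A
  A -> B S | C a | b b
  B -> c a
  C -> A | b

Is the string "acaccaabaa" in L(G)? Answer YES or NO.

Convert to CNF:
  S -> T0 C | T2 A | T2 T0 | a
  A -> B S | C T0 | T1 T1
  B -> T2 T0
  C -> B S | C T0 | T1 T1 | b
  T0 -> a
  T1 -> b
  T2 -> c

CYK table (by increasing span):
  cell(0,0) a: {S,T0}  orig:{S}
  cell(1,1) c: {T2}  orig:{}
  cell(2,2) a: {S,T0}  orig:{S}
  cell(3,3) c: {T2}  orig:{}
  cell(4,4) c: {T2}  orig:{}
  cell(5,5) a: {S,T0}  orig:{S}
  cell(6,6) a: {S,T0}  orig:{S}
  cell(7,7) b: {C,T1}  orig:{C}
  cell(8,8) a: {S,T0}  orig:{S}
  cell(9,9) a: {S,T0}  orig:{S}
  cell(0,1) ac: ∅
  cell(1,2) ca: {B,S}
  cell(2,3) ac: ∅
  cell(3,4) cc: ∅
  cell(4,5) ca: {B,S}
  cell(5,6) aa: ∅
  cell(6,7) ab: {S}
  cell(7,8) ba: {A,C}
  cell(8,9) aa: ∅
  cell(0,2) aca: ∅
  cell(1,3) cac: ∅
  cell(2,4) acc: ∅
  cell(3,5) cca: ∅
  cell(4,6) caa: {A,C}
  cell(5,7) aab: ∅
  cell(6,8) aba: {S}
  cell(7,9) baa: {A,C}
  cell(0,3) acac: ∅
  cell(1,4) cacc: ∅
  cell(2,5) acca: ∅
  cell(3,6) ccaa: {S}
  cell(4,7) caab: {A,C}
  cell(5,8) aaba: ∅
  cell(6,9) abaa: {S}
  cell(0,4) acacc: ∅
  cell(1,5) cacca: ∅
  cell(2,6) accaa: ∅
  cell(3,7) ccaab: {S}
  cell(4,8) caaba: {A,C}
  cell(5,9) aabaa: ∅
  cell(0,5) acacca: ∅
  cell(1,6) caccaa: {A,C}
  cell(2,7) accaab: ∅
  cell(3,8) ccaaba: {S}
  cell(4,9) caabaa: {A,C}
  cell(0,6) acaccaa: {S}
  cell(1,7) caccaab: {A,C}
  cell(2,8) accaaba: ∅
  cell(3,9) ccaabaa: {S}
  cell(0,7) acaccaab: {S}
  cell(1,8) caccaaba: {A,C}
  cell(2,9) accaabaa: ∅
  cell(0,8) acaccaaba: {S}
  cell(1,9) caccaabaa: {A,C}
  cell(0,9) acaccaabaa: {S}

S ∈ T[0,9] ⇒ YES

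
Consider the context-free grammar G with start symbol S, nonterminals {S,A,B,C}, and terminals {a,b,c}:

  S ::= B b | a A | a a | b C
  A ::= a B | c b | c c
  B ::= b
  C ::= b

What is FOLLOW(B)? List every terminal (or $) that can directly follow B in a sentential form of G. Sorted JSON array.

FIRST sets, iterate to fixpoint:
[1]
  A via A→a B: +{a}
  A via A→c b: +{c}
  B via B→b: +{b}
  C via C→b: +{b}
  S via S→B b: +{b}
  S via S→a A: +{a}
  S: {a,b}  A: {a,c}  B: {b}  C: {b}
[2] done
  S: {a,b}  A: {a,c}  B: {b}  C: {b}

FOLLOW sets:
initialize: $ ∈ FOLLOW(S)
iter 1:
  S→B b: FOLLOW(B) ⊇ FIRST(b) = {b}; new: +{b}
  S→a A: FOLLOW(A) ⊇ FOLLOW(S) ⊇ {$}; new: +{$}
  S→b C: FOLLOW(C) ⊇ FOLLOW(S) ⊇ {$}; new: +{$}
  S: {$}  A: {$}  B: {b}  C: {$}
iter 2:
  A→a B: FOLLOW(B) ⊇ FOLLOW(A) ⊇ {$}; new: +{$}
  S: {$}  A: {$}  B: {$,b}  C: {$}
iter 3: (no change)
  S: {$}  A: {$}  B: {$,b}  C: {$}

FOLLOW(B) = ["$", "b"]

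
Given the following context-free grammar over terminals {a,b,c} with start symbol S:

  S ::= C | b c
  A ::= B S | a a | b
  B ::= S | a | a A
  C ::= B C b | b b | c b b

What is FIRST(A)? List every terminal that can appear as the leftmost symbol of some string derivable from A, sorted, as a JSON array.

Compute FIRST by fixpoint:
pass 1:
  A via A→a a: +{a}
  A via A→b: +{b}
  B via B→a: +{a}
  C via C→B C b: +{a}
  C via C→b b: +{b}
  C via C→c b b: +{c}
  S via S→C: +{a,b,c}
  FIRST(S)={a,b,c}  FIRST(A)={a,b}  FIRST(B)={a}  FIRST(C)={a,b,c}
pass 2:
  B via B→S: +{b,c}
  FIRST(S)={a,b,c}  FIRST(A)={a,b}  FIRST(B)={a,b,c}  FIRST(C)={a,b,c}
pass 3:
  A via A→B S: +{c}
  FIRST(S)={a,b,c}  FIRST(A)={a,b,c}  FIRST(B)={a,b,c}  FIRST(C)={a,b,c}
pass 4: done
  FIRST(S)={a,b,c}  FIRST(A)={a,b,c}  FIRST(B)={a,b,c}  FIRST(C)={a,b,c}

FIRST(A) = ["a", "b", "c"]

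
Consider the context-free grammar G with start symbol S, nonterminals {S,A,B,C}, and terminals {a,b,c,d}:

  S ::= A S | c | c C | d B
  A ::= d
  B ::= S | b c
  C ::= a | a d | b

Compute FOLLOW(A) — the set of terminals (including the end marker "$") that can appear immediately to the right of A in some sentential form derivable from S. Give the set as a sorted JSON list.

FIRST sets, iterate to fixpoint:
[1]
  A via A→d: +{d}
  B via B→b c: +{b}
  C via C→a: +{a}
  C via C→b: +{b}
  S via S→A S: +{d}
  S via S→c: +{c}
  FIRST(S)={c,d}  FIRST(A)={d}  FIRST(B)={b}  FIRST(C)={a,b}
[2]
  B via B→S: +{c,d}
  FIRST(S)={c,d}  FIRST(A)={d}  FIRST(B)={b,c,d}  FIRST(C)={a,b}
[3] (stable)
  FIRST(S)={c,d}  FIRST(A)={d}  FIRST(B)={b,c,d}  FIRST(C)={a,b}

Compute FOLLOW by fixpoint:
seed FOLLOW(S) with $
pass 1:
  S→A S: FOLLOW(A) ⊇ FIRST(S) = {c,d}; new: +{c,d}
  S→c C: FOLLOW(C) ⊇ FOLLOW(S) ⊇ {$}; new: +{$}
  S→d B: FOLLOW(B) ⊇ FOLLOW(S) ⊇ {$}; new: +{$}
  S: {$}  A: {c,d}  B: {$}  C: {$}
pass 2: (no change)
  S: {$}  A: {c,d}  B: {$}  C: {$}

FOLLOW(A) = ["c", "d"]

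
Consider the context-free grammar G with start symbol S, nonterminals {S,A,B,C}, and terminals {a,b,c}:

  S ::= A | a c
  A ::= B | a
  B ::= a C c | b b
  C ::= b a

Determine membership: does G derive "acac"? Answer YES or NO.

CNF form of G:
  S -> T0 T1 | T0 X5 | T2 T2 | a
  A -> T0 X3 | T2 T2 | a
  B -> T0 X4 | T2 T2
  C -> T2 T0
  T0 -> a
  T1 -> c
  T2 -> b
  X3 -> C T1
  X4 -> C T1
  X5 -> C T1

CYK table (by increasing span):
  [0..0]={A,S,T0}  "a"  orig:{A,S}
  [1..1]={T1}  "c"  orig:{}
  [2..2]={A,S,T0}  "a"  orig:{A,S}
  [3..3]={T1}  "c"  orig:{}
  [0..1]={S}  "ac"
  [1..2]=∅  "ca"
  [2..3]={S}  "ac"
  [0..2]=∅  "aca"
  [1..3]=∅  "cac"
  [0..3]=∅  "acac"

S ∉ T[0,3] ⇒ NO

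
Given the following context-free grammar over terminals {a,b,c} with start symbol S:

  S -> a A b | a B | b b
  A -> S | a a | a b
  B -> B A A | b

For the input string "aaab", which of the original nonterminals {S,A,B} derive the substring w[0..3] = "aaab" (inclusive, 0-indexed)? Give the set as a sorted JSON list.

Convert to CNF:
  S -> T0 B | T0 X4 | T1 T1
  A -> T0 B | T0 T0 | T0 T1 | T0 X2 | T1 T1
  B -> B X3 | b
  T0 -> a
  T1 -> b
  X2 -> A T1
  X3 -> A A
  X4 -> A T1

CYK fill — only the sub-triangle for w[0..3]:
  cell(0,0) a: {T0}  orig:{}
  cell(1,1) a: {T0}  orig:{}
  cell(2,2) a: {T0}  orig:{}
  cell(3,3) b: {B,T1}  orig:{B}
  cell(0,1) aa: {A}
  cell(1,2) aa: {A}
  cell(2,3) ab: {A,S}
  cell(0,2) aaa: ∅
  cell(1,3) aab: {X2,X4}  orig:{}
  cell(0,3) aaab: {A,S,X3}  orig:{A,S}

Original NTs in T[0,3] deriving "aaab": ["A", "S"]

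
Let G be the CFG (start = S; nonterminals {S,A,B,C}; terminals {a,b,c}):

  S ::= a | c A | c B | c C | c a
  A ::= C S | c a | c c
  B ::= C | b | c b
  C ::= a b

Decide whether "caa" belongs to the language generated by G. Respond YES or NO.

Convert to CNF:
  S -> T0 A | T0 B | T0 C | T0 T1 | a
  A -> C S | T0 T0 | T0 T1
  B -> T0 T2 | T1 T2 | b
  C -> T1 T2
  T0 -> c
  T1 -> a
  T2 -> b

CYK fill:
  cell(0,0) c: {T0}  orig:{}
  cell(1,1) a: {S,T1}  orig:{S}
  cell(2,2) a: {S,T1}  orig:{S}
  cell(0,1) ca: {A,S}
  cell(1,2) aa: ∅
  cell(0,2) caa: ∅

S ∉ T[0,2] ⇒ NO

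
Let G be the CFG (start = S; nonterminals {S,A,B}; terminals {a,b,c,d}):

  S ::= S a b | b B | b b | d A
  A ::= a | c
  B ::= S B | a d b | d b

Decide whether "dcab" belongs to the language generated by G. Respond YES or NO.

Convert to CNF:
  S -> S X4 | T1 A | T2 B | T2 T2
  A -> a | c
  B -> S B | T0 X3 | T1 T2
  T0 -> a
  T1 -> d
  T2 -> b
  X3 -> T1 T2
  X4 -> T0 T2

Fill CYK table bottom-up:
  T[0,0] 'd' = {T1}  orig:{}
  T[1,1] 'c' = {A}
  T[2,2] 'a' = {A,T0}  orig:{A}
  T[3,3] 'b' = {T2}  orig:{}
  T[0,1] 'dc' = {S}
  T[1,2] 'ca' = ∅
  T[2,3] 'ab' = {X4}  orig:{}
  T[0,2] 'dca' = ∅
  T[1,3] 'cab' = ∅
  T[0,3] 'dcab' = {S}

S ∈ T[0,3] ⇒ YES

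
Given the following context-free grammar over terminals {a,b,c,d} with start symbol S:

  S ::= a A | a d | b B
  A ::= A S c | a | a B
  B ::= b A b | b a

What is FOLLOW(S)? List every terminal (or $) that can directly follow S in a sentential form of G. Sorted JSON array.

FIRST sets, iterate to fixpoint:
[1]
  A via A→a: +{a}
  B via B→b A b: +{b}
  S via S→a A: +{a}
  S via S→b B: +{b}
  S: {a,b}  A: {a}  B: {b}
[2] done
  S: {a,b}  A: {a}  B: {b}

FOLLOW iteration:
initialize: $ ∈ FOLLOW(S)
round 1:
  A→A S c: FOLLOW(A) ⊇ FIRST(S) = {a,b}; new: +{a,b}
  A→A S c: FOLLOW(S) ⊇ FIRST(c) = {c}; new: +{c}
  A→a B: FOLLOW(B) ⊇ FOLLOW(A) ⊇ {a,b}; new: +{a,b}
  S→a A: FOLLOW(A) ⊇ FOLLOW(S) ⊇ {$,c}; new: +{$,c}
  S→b B: FOLLOW(B) ⊇ FOLLOW(S) ⊇ {$,c}; new: +{$,c}
  FOLLOW[S]={$,c}  FOLLOW[A]={$,a,b,c}  FOLLOW[B]={$,a,b,c}
round 2: — fixpoint
  FOLLOW[S]={$,c}  FOLLOW[A]={$,a,b,c}  FOLLOW[B]={$,a,b,c}

FOLLOW(S) = ["$", "c"]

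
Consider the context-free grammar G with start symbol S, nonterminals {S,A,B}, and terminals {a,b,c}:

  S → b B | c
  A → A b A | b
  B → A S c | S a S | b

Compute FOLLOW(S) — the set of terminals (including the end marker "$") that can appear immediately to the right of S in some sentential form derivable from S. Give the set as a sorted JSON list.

Compute FIRST by fixpoint:
[1]
  A via A→b: +{b}
  B via B→A S c: +{b}
  S via S→b B: +{b}
  S via S→c: +{c}
  FIRST(S)={b,c}  FIRST(A)={b}  FIRST(B)={b}
[2]
  B via B→S a S: +{c}
  FIRST(S)={b,c}  FIRST(A)={b}  FIRST(B)={b,c}
[3] (no change)
  FIRST(S)={b,c}  FIRST(A)={b}  FIRST(B)={b,c}

Compute FOLLOW by fixpoint:
FOLLOW(S) := {$}
[1]
  A→A b A: FOLLOW(A) ⊇ FIRST(b) = {b}; new: +{b}
  B→A S c: FOLLOW(A) ⊇ FIRST(S) = {b,c}; new: +{c}
  B→A S c: FOLLOW(S) ⊇ FIRST(c) = {c}; new: +{c}
  B→S a S: FOLLOW(S) ⊇ FIRST(a) = {a}; new: +{a}
  S→b B: FOLLOW(B) ⊇ FOLLOW(S) ⊇ {$,a,c}; new: +{$,a,c}
  S: {$,a,c}  A: {b,c}  B: {$,a,c}
[2] (no change)
  S: {$,a,c}  A: {b,c}  B: {$,a,c}

FOLLOW(S) = ["$", "a", "c"]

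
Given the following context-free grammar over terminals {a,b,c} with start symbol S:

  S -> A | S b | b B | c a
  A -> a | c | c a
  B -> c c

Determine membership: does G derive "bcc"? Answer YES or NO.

Convert to CNF:
  S -> S T2 | T0 T1 | T2 B | a | c
  A -> T0 T1 | a | c
  B -> T0 T0
  T0 -> c
  T1 -> a
  T2 -> b

CYK table (by increasing span):
  cell(0,0) b: {T2}  orig:{}
  cell(1,1) c: {A,S,T0}  orig:{A,S}
  cell(2,2) c: {A,S,T0}  orig:{A,S}
  cell(0,1) bc: ∅
  cell(1,2) cc: {B}
  cell(0,2) bcc: {S}

S ∈ T[0,2] ⇒ YES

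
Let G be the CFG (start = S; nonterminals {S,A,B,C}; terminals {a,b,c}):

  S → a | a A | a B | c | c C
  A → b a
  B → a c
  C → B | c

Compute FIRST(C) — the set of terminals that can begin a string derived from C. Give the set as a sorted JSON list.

FIRST iteration:
pass 1:
  A via A→b a: +{b}
  B via B→a c: +{a}
  C via C→B: +{a}
  C via C→c: +{c}
  S via S→a: +{a}
  S via S→c: +{c}
  FIRST[S]={a,c}  FIRST[A]={b}  FIRST[B]={a}  FIRST[C]={a,c}
pass 2: (stable)
  FIRST[S]={a,c}  FIRST[A]={b}  FIRST[B]={a}  FIRST[C]={a,c}

FIRST(C) = ["a", "c"]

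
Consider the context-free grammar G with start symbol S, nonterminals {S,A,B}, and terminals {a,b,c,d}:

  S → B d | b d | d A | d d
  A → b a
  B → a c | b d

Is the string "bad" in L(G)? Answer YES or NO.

Convert to CNF:
  S -> B T3 | T0 T3 | T3 A | T3 T3
  A -> T0 T1
  B -> T0 T3 | T1 T2
  T0 -> b
  T1 -> a
  T2 -> c
  T3 -> d

Fill CYK table bottom-up:
  T[0,0] 'b' = {T0}  orig:{}
  T[1,1] 'a' = {T1}  orig:{}
  T[2,2] 'd' = {T3}  orig:{}
  T[0,1] 'ba' = {A}
  T[1,2] 'ad' = ∅
  T[0,2] 'bad' = ∅

S ∉ T[0,2] ⇒ NO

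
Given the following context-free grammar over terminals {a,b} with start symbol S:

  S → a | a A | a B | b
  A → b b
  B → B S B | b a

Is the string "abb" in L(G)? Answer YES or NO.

CNF form of G:
  S -> T1 A | T1 B | a | b
  A -> T0 T0
  B -> B X2 | T0 T1
  T0 -> b
  T1 -> a
  X2 -> S B

CYK table (by increasing span):
  T[0,0] 'a' = {S,T1}  orig:{S}
  T[1,1] 'b' = {S,T0}  orig:{S}
  T[2,2] 'b' = {S,T0}  orig:{S}
  T[0,1] 'ab' = ∅
  T[1,2] 'bb' = {A}
  T[0,2] 'abb' = {S}

S ∈ T[0,2] ⇒ YES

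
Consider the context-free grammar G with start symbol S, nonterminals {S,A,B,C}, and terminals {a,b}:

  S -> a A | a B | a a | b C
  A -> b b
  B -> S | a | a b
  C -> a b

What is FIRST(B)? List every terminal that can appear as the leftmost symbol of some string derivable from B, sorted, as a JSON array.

Compute FIRST by fixpoint:
iter 1:
  A via A→b b: +{b}
  B via B→a: +{a}
  C via C→a b: +{a}
  S via S→a A: +{a}
  S via S→b C: +{b}
  FIRST[S]={a,b}  FIRST[A]={b}  FIRST[B]={a}  FIRST[C]={a}
iter 2:
  B via B→S: +{b}
  FIRST[S]={a,b}  FIRST[A]={b}  FIRST[B]={a,b}  FIRST[C]={a}
iter 3: — fixpoint
  FIRST[S]={a,b}  FIRST[A]={b}  FIRST[B]={a,b}  FIRST[C]={a}

FIRST(B) = ["a", "b"]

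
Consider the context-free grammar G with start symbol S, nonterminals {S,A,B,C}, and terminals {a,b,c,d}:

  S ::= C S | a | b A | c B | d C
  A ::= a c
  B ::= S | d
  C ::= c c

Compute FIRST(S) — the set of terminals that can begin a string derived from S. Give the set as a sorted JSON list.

FIRST iteration:
[1]
  A via A→a c: +{a}
  B via B→d: +{d}
  C via C→c c: +{c}
  S via S→C S: +{c}
  S via S→a: +{a}
  S via S→b A: +{b}
  S via S→d C: +{d}
  FIRST[S]={a,b,c,d}  FIRST[A]={a}  FIRST[B]={d}  FIRST[C]={c}
[2]
  B via B→S: +{a,b,c}
  FIRST[S]={a,b,c,d}  FIRST[A]={a}  FIRST[B]={a,b,c,d}  FIRST[C]={c}
[3] done
  FIRST[S]={a,b,c,d}  FIRST[A]={a}  FIRST[B]={a,b,c,d}  FIRST[C]={c}

FIRST(S) = ["a", "b", "c", "d"]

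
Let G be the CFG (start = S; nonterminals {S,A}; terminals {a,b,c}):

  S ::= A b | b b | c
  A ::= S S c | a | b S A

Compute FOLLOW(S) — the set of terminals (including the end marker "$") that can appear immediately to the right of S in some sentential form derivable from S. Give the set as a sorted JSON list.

Compute FIRST by fixpoint:
pass 1:
  A via A→a: +{a}
  A via A→b S A: +{b}
  S via S→A b: +{a,b}
  S via S→c: +{c}
  FIRST(S)={a,b,c}  FIRST(A)={a,b}
pass 2:
  A via A→S S c: +{c}
  FIRST(S)={a,b,c}  FIRST(A)={a,b,c}
pass 3: (no change)
  FIRST(S)={a,b,c}  FIRST(A)={a,b,c}

FOLLOW iteration:
FOLLOW(S) := {$}
pass 1:
  A→S S c: FOLLOW(S) ⊇ FIRST(S) = {a,b,c}; new: +{a,b,c}
  S→A b: FOLLOW(A) ⊇ FIRST(b) = {b}; new: +{b}
  FOLLOW(S)={$,a,b,c}  FOLLOW(A)={b}
pass 2: done
  FOLLOW(S)={$,a,b,c}  FOLLOW(A)={b}

FOLLOW(S) = ["$", "a", "b", "c"]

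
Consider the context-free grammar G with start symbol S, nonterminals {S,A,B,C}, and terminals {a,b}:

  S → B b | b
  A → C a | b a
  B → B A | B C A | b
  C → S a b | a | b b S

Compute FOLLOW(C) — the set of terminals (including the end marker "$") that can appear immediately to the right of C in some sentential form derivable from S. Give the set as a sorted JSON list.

FIRST sets, iterate to fixpoint:
round 1:
  A via A→b a: +{b}
  B via B→b: +{b}
  C via C→a: +{a}
  C via C→b b S: +{b}
  S via S→B b: +{b}
  FIRST(S)={b}  FIRST(A)={b}  FIRST(B)={b}  FIRST(C)={a,b}
round 2:
  A via A→C a: +{a}
  FIRST(S)={b}  FIRST(A)={a,b}  FIRST(B)={b}  FIRST(C)={a,b}
round 3: — fixpoint
  FIRST(S)={b}  FIRST(A)={a,b}  FIRST(B)={b}  FIRST(C)={a,b}

FOLLOW sets:
FOLLOW(S) := {$}
round 1:
  A→C a: FOLLOW(C) ⊇ FIRST(a) = {a}; new: +{a}
  B→B A: FOLLOW(B) ⊇ FIRST(A) = {a,b}; new: +{a,b}
  B→B A: FOLLOW(A) ⊇ FOLLOW(B) ⊇ {a,b}; new: +{a,b}
  B→B C A: FOLLOW(C) ⊇ FIRST(A) = {a,b}; new: +{b}
  C→S a b: FOLLOW(S) ⊇ FIRST(a) = {a}; new: +{a}
  C→b b S: FOLLOW(S) ⊇ FOLLOW(C) ⊇ {a,b}; new: +{b}
  FOLLOW[S]={$,a,b}  FOLLOW[A]={a,b}  FOLLOW[B]={a,b}  FOLLOW[C]={a,b}
round 2: — fixpoint
  FOLLOW[S]={$,a,b}  FOLLOW[A]={a,b}  FOLLOW[B]={a,b}  FOLLOW[C]={a,b}

FOLLOW(C) = ["a", "b"]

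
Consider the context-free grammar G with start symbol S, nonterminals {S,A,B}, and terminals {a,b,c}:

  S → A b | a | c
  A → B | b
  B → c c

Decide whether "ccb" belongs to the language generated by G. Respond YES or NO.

Convert to CNF:
  S -> A T1 | a | c
  A -> T0 T0 | b
  B -> T0 T0
  T0 -> c
  T1 -> b

Fill CYK table bottom-up:
  [0..0]={S,T0}  "c"  orig:{S}
  [1..1]={S,T0}  "c"  orig:{S}
  [2..2]={A,T1}  "b"  orig:{A}
  [0..1]={A,B}  "cc"
  [1..2]=∅  "cb"
  [0..2]={S}  "ccb"

S ∈ T[0,2] ⇒ YES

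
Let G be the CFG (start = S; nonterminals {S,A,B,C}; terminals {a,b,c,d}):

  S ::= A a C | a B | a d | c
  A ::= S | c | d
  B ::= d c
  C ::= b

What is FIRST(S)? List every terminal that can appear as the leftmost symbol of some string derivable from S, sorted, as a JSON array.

Compute FIRST by fixpoint:
round 1:
  A via A→c: +{c}
  A via A→d: +{d}
  B via B→d c: +{d}
  C via C→b: +{b}
  S via S→A a C: +{c,d}
  S via S→a B: +{a}
  FIRST(S)={a,c,d}  FIRST(A)={c,d}  FIRST(B)={d}  FIRST(C)={b}
round 2:
  A via A→S: +{a}
  FIRST(S)={a,c,d}  FIRST(A)={a,c,d}  FIRST(B)={d}  FIRST(C)={b}
round 3: done
  FIRST(S)={a,c,d}  FIRST(A)={a,c,d}  FIRST(B)={d}  FIRST(C)={b}

FIRST(S) = ["a", "c", "d"]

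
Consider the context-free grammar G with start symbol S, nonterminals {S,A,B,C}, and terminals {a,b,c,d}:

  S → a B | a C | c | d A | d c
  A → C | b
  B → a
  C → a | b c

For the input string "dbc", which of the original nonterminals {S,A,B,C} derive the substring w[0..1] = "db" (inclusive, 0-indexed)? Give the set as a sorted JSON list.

Convert to CNF:
  S -> T2 B | T2 C | T3 A | T3 T1 | c
  A -> T0 T1 | a | b
  B -> a
  C -> T0 T1 | a
  T0 -> b
  T1 -> c
  T2 -> a
  T3 -> d

CYK table (by increasing span) — only the sub-triangle for w[0..1]:
  cell(0,0) d: {T3}  orig:{}
  cell(1,1) b: {A,T0}  orig:{A}
  cell(0,1) db: {S}

Original NTs in T[0,1] deriving "db": ["S"]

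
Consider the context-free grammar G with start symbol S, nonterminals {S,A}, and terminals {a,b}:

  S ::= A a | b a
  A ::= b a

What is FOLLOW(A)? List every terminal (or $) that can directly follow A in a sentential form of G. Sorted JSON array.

Compute FIRST by fixpoint:
[1]
  A via A→b a: +{b}
  S via S→A a: +{b}
  S: {b}  A: {b}
[2] — fixpoint
  S: {b}  A: {b}

FOLLOW sets:
seed FOLLOW(S) with $
round 1:
  S→A a: FOLLOW(A) ⊇ FIRST(a) = {a}; new: +{a}
  FOLLOW[S]={$}  FOLLOW[A]={a}
round 2: done
  FOLLOW[S]={$}  FOLLOW[A]={a}

FOLLOW(A) = ["a"]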